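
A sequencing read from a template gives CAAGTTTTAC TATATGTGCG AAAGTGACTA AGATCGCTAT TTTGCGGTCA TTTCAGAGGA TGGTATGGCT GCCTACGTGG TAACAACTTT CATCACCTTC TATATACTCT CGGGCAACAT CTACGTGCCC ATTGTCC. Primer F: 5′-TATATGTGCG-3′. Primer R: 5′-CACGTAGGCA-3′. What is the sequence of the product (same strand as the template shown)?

Scanning the template, TATATGTGCG occurs at positions 11–20; this primer anneals to the bottom strand there with its 3' end pointing downstream.
Reverse complement of the reverse primer: TGCCTACGTG. This occurs on the top strand at positions 70–79.
The product is the template from position 11 through 79 (69 bp).

5'-TATATGTGCGAAAGTGACTAAGATCGCTATTTTGCGGTCATTTCAGAGGATGGTATGGCTGCCTACGTG-3'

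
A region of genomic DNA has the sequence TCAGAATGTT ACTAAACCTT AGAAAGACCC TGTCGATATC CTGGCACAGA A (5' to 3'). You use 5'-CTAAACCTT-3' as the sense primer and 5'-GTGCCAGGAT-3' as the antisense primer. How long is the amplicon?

The forward primer matches the template at positions 12–20.
The reverse primer's reverse complement is ATCCTGGCAC, which matches the template at positions 38–47.
Amplicon spans positions 12–47: 36 bp.

36 bp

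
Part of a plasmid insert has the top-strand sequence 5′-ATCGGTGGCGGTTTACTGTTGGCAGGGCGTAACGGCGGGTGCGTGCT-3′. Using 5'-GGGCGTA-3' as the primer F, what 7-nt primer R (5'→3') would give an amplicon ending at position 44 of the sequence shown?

The forward primer binds at positions 25–31; the product's 3' end on the top strand is position 44.
The reverse primer anneals to the top strand over positions 38–44, i.e. to GGTGCGT.
Its sequence written 5'→3' is the reverse complement: ACGCACC.

5'-ACGCACC-3'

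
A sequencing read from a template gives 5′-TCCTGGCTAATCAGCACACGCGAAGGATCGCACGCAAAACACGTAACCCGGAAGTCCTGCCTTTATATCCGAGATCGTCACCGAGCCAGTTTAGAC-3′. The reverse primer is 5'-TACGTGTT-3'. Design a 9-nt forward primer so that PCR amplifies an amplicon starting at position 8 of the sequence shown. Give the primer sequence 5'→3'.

The reverse primer's reverse complement AACACGTA matches the template at positions 38–45; the product starts at position 8.
The forward primer is identical to the top strand over positions 8–16: TAATCAGCA.

5'-TAATCAGCA-3'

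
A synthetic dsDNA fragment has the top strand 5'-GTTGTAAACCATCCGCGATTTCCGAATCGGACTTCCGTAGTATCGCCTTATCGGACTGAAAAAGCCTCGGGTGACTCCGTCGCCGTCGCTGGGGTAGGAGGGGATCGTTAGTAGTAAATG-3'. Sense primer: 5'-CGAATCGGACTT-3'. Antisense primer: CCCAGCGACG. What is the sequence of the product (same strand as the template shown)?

5'-CGAATCGGACTTCCGTAGTATCGCCTTATCGGACTGAAAAAGCCTCGGGTGACTCCGTCGCCGTCGCTGGG-3'

The forward primer matches the template at positions 23–34.
The reverse primer's reverse complement is CGTCGCTGGG, which matches the template at positions 84–93.
The product is the template from position 23 through 93 (71 bp).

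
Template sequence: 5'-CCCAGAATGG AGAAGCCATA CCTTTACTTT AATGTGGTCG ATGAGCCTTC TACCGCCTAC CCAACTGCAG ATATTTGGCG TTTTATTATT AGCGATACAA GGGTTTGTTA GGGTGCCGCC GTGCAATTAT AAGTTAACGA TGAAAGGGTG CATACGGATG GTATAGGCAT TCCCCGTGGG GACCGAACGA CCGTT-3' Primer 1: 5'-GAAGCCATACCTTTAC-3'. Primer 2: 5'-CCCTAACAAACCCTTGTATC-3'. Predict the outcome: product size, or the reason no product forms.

Yes — a 102 bp product.

Primer 1 (GAAGCCATACCTTTAC) matches the top strand at positions 12–27; it acts as a forward primer.
Primer 2's reverse complement is GATACAAGGGTTTGTTAGGG, matching the top strand at positions 94–113; it acts as a reverse primer.
The 3' ends face each other across positions 12–113, giving a 102 bp product.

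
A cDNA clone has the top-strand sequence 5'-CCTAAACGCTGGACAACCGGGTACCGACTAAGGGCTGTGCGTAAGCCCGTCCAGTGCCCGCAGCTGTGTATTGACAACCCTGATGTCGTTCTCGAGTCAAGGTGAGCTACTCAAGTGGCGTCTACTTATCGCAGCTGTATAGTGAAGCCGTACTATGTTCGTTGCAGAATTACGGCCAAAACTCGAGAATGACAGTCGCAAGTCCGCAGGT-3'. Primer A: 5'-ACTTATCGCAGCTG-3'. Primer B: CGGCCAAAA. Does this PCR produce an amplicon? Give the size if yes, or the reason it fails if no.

No product — both primers anneal to the same strand and extend in the same direction.

Primer A (ACTTATCGCAGCTG) matches the top strand at positions 124–137 (3' end points downstream).
Primer B (CGGCCAAAA) also matches the top strand directly, at positions 173–181 — its reverse complement TTTTGGCCG is not present.
Both primers anneal to the bottom strand with 3' ends pointing the same way, so neither can prime synthesis back toward the other.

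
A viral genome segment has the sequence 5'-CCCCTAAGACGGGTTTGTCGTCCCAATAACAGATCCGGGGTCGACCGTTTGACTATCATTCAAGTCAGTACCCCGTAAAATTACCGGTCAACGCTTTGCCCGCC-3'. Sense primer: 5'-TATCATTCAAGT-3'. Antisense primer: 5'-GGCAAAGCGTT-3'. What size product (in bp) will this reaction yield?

47 bp

Scanning the template, TATCATTCAAGT occurs at positions 54–65; this primer anneals to the bottom strand there with its 3' end pointing downstream.
The reverse primer's reverse complement is AACGCTTTGCC, which matches the template at positions 90–100.
Amplicon spans positions 54–100: 47 bp.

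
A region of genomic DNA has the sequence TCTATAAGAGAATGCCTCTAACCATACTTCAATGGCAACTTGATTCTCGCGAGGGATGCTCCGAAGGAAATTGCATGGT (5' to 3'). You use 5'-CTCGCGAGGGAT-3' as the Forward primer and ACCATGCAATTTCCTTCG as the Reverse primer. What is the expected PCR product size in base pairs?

34 bp

The forward primer matches the template at positions 46–57.
Reverse complement of the reverse primer: CGAAGGAAATTGCATGGT. This occurs on the top strand at positions 62–79.
Product length = (reverse-primer end) − (forward-primer start) + 1 = 79 − 46 + 1 = 34 bp.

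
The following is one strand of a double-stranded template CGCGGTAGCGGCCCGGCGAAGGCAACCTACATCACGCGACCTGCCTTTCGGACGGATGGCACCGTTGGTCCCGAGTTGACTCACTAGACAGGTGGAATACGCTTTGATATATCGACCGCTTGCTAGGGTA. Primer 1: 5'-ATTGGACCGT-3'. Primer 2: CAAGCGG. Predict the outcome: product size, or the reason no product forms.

Primer 1 (ATTGGACCGT) does not match the top strand, and its reverse complement ACGGTCCAAT does not match either.
With no annealing site for primer 1, no amplification occurs.

No product — primer 1 has no binding site in the template.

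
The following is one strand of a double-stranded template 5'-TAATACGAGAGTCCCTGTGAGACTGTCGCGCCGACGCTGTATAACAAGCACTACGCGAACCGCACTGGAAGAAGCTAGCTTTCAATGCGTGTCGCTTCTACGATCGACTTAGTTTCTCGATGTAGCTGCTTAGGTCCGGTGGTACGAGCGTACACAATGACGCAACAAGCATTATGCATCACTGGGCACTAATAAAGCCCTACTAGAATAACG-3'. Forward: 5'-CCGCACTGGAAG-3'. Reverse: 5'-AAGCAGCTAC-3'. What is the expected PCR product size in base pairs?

The forward primer matches the template at positions 60–71.
Taking the reverse complement of AAGCAGCTAC gives GTAGCTGCTT, found at positions 122–131 on the template; the primer anneals here to the top strand with its 3' end pointing upstream.
The product runs from position 60 to position 131, so its length is 131 − 60 + 1 = 72 bp.

72 bp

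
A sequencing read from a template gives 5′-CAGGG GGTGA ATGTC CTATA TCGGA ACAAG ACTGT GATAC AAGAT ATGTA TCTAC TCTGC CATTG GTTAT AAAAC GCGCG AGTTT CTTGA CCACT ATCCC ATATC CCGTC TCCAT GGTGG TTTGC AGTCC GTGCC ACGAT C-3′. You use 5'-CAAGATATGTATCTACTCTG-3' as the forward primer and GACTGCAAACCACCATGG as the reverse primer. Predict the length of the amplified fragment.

Forward primer CAAGATATGTATCTACTCTG is found on the top strand at positions 40–59.
The reverse primer's reverse complement is CCATGGTGGTTTGCAGTC, which matches the template at positions 112–129.
Amplicon spans positions 40–129: 90 bp.

90 bp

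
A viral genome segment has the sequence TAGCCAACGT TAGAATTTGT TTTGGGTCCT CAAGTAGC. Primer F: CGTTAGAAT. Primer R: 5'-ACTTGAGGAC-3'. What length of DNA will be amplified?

Scanning the template, CGTTAGAAT occurs at positions 8–16; this primer anneals to the bottom strand there with its 3' end pointing downstream.
Reverse complement of the reverse primer: GTCCTCAAGT. This occurs on the top strand at positions 26–35.
Product length = (reverse-primer end) − (forward-primer start) + 1 = 35 − 8 + 1 = 28 bp.

28 bp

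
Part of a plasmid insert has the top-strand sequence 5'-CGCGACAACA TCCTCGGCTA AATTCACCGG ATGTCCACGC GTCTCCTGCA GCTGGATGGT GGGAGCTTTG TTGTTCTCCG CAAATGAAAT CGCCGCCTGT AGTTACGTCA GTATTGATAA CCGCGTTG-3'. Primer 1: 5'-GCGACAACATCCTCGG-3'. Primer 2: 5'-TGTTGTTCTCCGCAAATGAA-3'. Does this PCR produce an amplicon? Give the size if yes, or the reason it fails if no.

Primer 1 (GCGACAACATCCTCGG) matches the top strand at positions 2–17 (3' end points downstream).
Primer 2 (TGTTGTTCTCCGCAAATGAA) also matches the top strand directly, at positions 69–88 — its reverse complement TTCATTTGCGGAGAACAACA is not present.
Both primers anneal to the bottom strand with 3' ends pointing the same way, so neither can prime synthesis back toward the other.

No product — both primers anneal to the same strand and extend in the same direction.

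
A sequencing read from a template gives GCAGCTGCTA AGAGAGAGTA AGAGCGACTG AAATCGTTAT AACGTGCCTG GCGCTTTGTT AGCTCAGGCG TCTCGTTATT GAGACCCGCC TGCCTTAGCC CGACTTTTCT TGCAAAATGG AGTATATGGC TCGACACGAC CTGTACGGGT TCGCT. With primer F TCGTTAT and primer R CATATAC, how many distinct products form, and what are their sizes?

Two products: 95 bp, 56 bp

The forward primer TCGTTAT matches the top strand at positions 34–40, 73–79.
The reverse primer's reverse complement is GTATATG, matching at positions 122–128.
Each forward site pairs with the reverse site to give a product ending at position 128: sizes 95, 56 bp.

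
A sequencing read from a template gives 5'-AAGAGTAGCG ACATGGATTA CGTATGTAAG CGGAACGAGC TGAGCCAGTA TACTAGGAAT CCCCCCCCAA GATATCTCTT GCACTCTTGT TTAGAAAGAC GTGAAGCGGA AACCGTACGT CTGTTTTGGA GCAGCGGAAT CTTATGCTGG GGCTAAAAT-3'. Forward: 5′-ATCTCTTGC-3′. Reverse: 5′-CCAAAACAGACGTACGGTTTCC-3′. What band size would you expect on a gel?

Forward primer ATCTCTTGC is found on the top strand at positions 74–82.
Reverse complement of the reverse primer: GGAAACCGTACGTCTGTTTTGG. This occurs on the top strand at positions 108–129.
The product runs from position 74 to position 129, so its length is 129 − 74 + 1 = 56 bp.

56 bp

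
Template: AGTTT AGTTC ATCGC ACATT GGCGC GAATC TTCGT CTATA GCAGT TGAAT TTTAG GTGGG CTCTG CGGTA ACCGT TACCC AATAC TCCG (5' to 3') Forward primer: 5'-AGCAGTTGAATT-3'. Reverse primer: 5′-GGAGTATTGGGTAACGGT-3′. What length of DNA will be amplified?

Scanning the template, AGCAGTTGAATT occurs at positions 40–51; this primer anneals to the bottom strand there with its 3' end pointing downstream.
Taking the reverse complement of GGAGTATTGGGTAACGGT gives ACCGTTACCCAATACTCC, found at positions 71–88 on the template; the primer anneals here to the top strand with its 3' end pointing upstream.
Product length = (reverse-primer end) − (forward-primer start) + 1 = 88 − 40 + 1 = 49 bp.

49 bp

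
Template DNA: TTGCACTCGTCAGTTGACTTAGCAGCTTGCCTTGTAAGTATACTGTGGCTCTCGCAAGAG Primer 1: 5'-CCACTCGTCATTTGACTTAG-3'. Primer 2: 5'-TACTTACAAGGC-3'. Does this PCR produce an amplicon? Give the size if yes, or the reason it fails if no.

No product — primer 1 has no binding site in the template.

Primer 1 (CCACTCGTCATTTGACTTAG) does not match the top strand, and its reverse complement CTAAGTCAAATGACGAGTGG does not match either.
With no annealing site for primer 1, no amplification occurs.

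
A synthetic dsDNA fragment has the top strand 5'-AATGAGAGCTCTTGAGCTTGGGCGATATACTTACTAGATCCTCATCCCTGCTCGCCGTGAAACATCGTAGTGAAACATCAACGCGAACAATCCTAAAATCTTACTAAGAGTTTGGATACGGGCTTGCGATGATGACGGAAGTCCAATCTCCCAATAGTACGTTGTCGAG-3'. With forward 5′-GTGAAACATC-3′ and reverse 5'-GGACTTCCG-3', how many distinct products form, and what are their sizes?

The forward primer GTGAAACATC matches the top strand at positions 57–66, 70–79.
The reverse primer's reverse complement is CGGAAGTCC, matching at positions 136–144.
Each forward site pairs with the reverse site to give a product ending at position 144: sizes 88, 75 bp.

Two products: 88 bp, 75 bp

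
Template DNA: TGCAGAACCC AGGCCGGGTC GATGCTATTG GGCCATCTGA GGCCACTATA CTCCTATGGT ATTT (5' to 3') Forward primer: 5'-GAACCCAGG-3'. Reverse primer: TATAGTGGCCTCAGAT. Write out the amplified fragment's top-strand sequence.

5'-GAACCCAGGCCGGGTCGATGCTATTGGGCCATCTGAGGCCACTATA-3'

The forward primer matches the template at positions 5–13.
The reverse primer's reverse complement is ATCTGAGGCCACTATA, which matches the template at positions 35–50.
The product is the template from position 5 through 50 (46 bp).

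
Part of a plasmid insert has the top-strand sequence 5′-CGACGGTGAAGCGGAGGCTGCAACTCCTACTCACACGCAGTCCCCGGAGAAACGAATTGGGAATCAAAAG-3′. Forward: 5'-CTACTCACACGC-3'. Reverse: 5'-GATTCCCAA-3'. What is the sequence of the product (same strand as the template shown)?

5'-CTACTCACACGCAGTCCCCGGAGAAACGAATTGGGAATC-3'

Forward primer CTACTCACACGC is found on the top strand at positions 27–38.
Taking the reverse complement of GATTCCCAA gives TTGGGAATC, found at positions 57–65 on the template; the primer anneals here to the top strand with its 3' end pointing upstream.
The product is the template from position 27 through 65 (39 bp).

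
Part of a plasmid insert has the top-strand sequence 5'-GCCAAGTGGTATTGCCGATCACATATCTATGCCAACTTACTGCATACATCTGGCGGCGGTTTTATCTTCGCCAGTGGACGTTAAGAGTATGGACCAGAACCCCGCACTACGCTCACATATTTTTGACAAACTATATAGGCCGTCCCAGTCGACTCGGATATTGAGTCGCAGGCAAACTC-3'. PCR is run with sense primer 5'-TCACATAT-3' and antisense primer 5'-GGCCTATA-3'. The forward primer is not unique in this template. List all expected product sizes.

123 bp, 29 bp

The forward primer TCACATAT matches the top strand at positions 19–26, 113–120.
The reverse primer's reverse complement is TATAGGCC, matching at positions 134–141.
Each forward site pairs with the reverse site to give a product ending at position 141: sizes 123, 29 bp.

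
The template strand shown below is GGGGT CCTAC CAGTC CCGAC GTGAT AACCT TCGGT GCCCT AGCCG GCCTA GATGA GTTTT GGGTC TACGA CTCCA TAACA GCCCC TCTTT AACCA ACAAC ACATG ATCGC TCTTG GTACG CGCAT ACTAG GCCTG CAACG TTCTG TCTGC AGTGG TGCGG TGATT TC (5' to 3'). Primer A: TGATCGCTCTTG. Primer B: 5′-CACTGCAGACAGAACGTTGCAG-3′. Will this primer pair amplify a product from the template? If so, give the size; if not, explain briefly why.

Yes — a 51 bp product.

Primer A (TGATCGCTCTTG) matches the top strand at positions 104–115; it acts as a forward primer.
Primer B's reverse complement is CTGCAACGTTCTGTCTGCAGTG, matching the top strand at positions 133–154; it acts as a reverse primer.
The 3' ends face each other across positions 104–154, giving a 51 bp product.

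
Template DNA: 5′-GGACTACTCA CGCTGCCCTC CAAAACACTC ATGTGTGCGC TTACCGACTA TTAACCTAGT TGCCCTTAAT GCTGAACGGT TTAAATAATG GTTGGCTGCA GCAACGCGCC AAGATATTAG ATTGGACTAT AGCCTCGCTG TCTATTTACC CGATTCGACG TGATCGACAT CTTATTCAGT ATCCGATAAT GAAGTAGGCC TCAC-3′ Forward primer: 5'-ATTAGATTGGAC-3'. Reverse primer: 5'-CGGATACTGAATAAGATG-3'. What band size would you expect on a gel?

Scanning the template, ATTAGATTGGAC occurs at positions 116–127; this primer anneals to the bottom strand there with its 3' end pointing downstream.
Taking the reverse complement of CGGATACTGAATAAGATG gives CATCTTATTCAGTATCCG, found at positions 168–185 on the template; the primer anneals here to the top strand with its 3' end pointing upstream.
The product runs from position 116 to position 185, so its length is 185 − 116 + 1 = 70 bp.

70 bp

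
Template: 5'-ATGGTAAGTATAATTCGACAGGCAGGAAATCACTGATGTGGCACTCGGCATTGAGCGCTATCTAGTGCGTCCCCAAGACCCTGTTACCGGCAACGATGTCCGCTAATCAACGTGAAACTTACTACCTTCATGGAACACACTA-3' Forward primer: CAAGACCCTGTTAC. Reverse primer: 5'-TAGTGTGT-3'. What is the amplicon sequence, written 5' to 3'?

5'-CAAGACCCTGTTACCGGCAACGATGTCCGCTAATCAACGTGAAACTTACTACCTTCATGGAACACACTA-3'

The forward primer matches the template at positions 74–87.
Reverse complement of the reverse primer: ACACACTA. This occurs on the top strand at positions 135–142.
The product is the template from position 74 through 142 (69 bp).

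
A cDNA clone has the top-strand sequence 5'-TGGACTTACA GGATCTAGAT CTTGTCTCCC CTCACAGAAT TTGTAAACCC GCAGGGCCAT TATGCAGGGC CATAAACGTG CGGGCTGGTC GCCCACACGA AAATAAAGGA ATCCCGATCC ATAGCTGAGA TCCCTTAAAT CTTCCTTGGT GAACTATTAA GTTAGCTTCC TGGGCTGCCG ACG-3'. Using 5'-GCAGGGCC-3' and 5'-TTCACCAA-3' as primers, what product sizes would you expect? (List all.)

103 bp, 90 bp

The forward primer GCAGGGCC matches the top strand at positions 51–58, 64–71.
The reverse primer's reverse complement is TTGGTGAA, matching at positions 146–153.
Each forward site pairs with the reverse site to give a product ending at position 153: sizes 103, 90 bp.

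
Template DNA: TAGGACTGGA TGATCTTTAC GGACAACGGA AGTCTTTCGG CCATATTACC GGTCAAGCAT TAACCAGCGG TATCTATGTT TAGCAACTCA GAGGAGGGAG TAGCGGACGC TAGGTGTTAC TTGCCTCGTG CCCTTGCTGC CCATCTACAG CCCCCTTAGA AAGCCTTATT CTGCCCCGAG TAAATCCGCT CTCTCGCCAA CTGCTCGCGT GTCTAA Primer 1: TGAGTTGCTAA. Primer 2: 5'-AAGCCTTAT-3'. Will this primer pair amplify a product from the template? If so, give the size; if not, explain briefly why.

No product — the primers' 3' ends point away from each other.

Primer 1 (TGAGTTGCTAA) has reverse complement TTAGCAACTCA, which matches the top strand at positions 80–90; primer 1 anneals to the top strand there with its 3' end pointing upstream toward position 80.
Primer 2 (AAGCCTTAT) matches the top strand directly at positions 161–169; it anneals to the bottom strand with its 3' end pointing downstream toward position 169.
The 3' ends diverge (primer 1 extends toward position 1, primer 2 toward position 216), so the primers never converge on a shared product.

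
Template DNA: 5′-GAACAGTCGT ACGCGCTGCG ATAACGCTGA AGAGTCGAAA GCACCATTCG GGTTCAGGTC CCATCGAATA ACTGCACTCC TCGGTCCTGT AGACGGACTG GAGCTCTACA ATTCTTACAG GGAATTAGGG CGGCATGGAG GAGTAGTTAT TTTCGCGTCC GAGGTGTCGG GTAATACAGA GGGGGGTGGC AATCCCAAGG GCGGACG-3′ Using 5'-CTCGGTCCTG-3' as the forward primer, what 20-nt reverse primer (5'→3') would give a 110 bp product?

5'-CCACCCCCCTCTGTATTACC-3'

The forward primer binds at positions 80–89, so a 110 bp product ends at position 80 + 110 − 1 = 189.
The reverse primer anneals to the top strand over positions 170–189, i.e. to GGTAATACAGAGGGGGGTGG.
Its sequence written 5'→3' is the reverse complement: CCACCCCCCTCTGTATTACC.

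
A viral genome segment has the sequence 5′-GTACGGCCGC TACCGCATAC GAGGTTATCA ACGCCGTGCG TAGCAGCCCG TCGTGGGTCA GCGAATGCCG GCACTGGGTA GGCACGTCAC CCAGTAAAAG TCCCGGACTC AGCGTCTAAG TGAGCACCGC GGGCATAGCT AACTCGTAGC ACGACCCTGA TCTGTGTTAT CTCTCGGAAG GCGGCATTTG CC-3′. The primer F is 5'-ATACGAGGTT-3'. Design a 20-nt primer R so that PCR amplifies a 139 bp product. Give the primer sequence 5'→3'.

The forward primer binds at positions 17–26, so a 139 bp product ends at position 17 + 139 − 1 = 155.
The reverse primer anneals to the top strand over positions 136–155, i.e. to TAGCTAACTCGTAGCACGAC.
Its sequence written 5'→3' is the reverse complement: GTCGTGCTACGAGTTAGCTA.

5'-GTCGTGCTACGAGTTAGCTA-3'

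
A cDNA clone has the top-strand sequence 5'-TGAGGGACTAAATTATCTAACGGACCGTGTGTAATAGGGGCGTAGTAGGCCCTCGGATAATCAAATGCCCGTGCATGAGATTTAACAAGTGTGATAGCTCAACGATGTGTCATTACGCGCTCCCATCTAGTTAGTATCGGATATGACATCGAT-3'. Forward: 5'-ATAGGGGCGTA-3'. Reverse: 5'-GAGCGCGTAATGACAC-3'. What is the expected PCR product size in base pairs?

The forward primer matches the template at positions 34–44.
Reverse complement of the reverse primer: GTGTCATTACGCGCTC. This occurs on the top strand at positions 107–122.
Product length = (reverse-primer end) − (forward-primer start) + 1 = 122 − 34 + 1 = 89 bp.

89 bp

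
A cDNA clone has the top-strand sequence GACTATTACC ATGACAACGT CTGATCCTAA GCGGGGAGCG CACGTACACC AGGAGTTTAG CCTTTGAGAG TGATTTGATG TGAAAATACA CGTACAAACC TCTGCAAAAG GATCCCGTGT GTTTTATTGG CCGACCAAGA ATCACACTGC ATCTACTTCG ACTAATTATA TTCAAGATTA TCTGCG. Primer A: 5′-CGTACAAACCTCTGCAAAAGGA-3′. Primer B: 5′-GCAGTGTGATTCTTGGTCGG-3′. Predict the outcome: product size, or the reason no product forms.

Yes — a 60 bp product.

Primer A (CGTACAAACCTCTGCAAAAGGA) matches the top strand at positions 91–112; it acts as a forward primer.
Primer B's reverse complement is CCGACCAAGAATCACACTGC, matching the top strand at positions 131–150; it acts as a reverse primer.
The 3' ends face each other across positions 91–150, giving a 60 bp product.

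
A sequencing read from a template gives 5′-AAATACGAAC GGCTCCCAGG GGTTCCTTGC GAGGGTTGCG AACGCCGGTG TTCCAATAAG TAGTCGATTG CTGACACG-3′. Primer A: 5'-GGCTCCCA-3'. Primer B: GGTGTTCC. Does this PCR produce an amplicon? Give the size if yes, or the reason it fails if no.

No product — both primers anneal to the same strand and extend in the same direction.

Primer A (GGCTCCCA) matches the top strand at positions 11–18 (3' end points downstream).
Primer B (GGTGTTCC) also matches the top strand directly, at positions 47–54 — its reverse complement GGAACACC is not present.
Both primers anneal to the bottom strand with 3' ends pointing the same way, so neither can prime synthesis back toward the other.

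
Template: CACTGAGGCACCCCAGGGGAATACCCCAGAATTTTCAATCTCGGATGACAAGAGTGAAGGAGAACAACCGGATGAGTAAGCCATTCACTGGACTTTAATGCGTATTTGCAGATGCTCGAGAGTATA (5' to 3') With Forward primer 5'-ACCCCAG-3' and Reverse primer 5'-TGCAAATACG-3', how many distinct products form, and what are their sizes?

The forward primer ACCCCAG matches the top strand at positions 10–16, 23–29.
The reverse primer's reverse complement is CGTATTTGCA, matching at positions 101–110.
Each forward site pairs with the reverse site to give a product ending at position 110: sizes 101, 88 bp.

Two products: 101 bp, 88 bp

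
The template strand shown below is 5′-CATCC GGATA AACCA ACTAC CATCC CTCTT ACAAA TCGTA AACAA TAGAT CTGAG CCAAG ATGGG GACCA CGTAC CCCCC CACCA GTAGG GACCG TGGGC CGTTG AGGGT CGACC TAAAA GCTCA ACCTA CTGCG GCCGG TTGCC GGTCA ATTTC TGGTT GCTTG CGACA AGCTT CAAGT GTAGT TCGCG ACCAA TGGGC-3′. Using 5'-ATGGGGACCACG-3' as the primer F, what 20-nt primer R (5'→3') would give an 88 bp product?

5'-ACCGGCAACCGGCCGCAGTA-3'

The forward primer binds at positions 61–72, so an 88 bp product ends at position 61 + 88 − 1 = 148.
The reverse primer anneals to the top strand over positions 129–148, i.e. to TACTGCGGCCGGTTGCCGGT.
Its sequence written 5'→3' is the reverse complement: ACCGGCAACCGGCCGCAGTA.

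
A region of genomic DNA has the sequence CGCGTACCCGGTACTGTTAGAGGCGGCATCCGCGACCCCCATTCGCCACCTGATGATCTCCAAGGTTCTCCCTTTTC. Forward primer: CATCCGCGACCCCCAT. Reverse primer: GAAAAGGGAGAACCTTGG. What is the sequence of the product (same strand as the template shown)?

5'-CATCCGCGACCCCCATTCGCCACCTGATGATCTCCAAGGTTCTCCCTTTTC-3'

Forward primer CATCCGCGACCCCCAT is found on the top strand at positions 27–42.
The reverse primer's reverse complement is CCAAGGTTCTCCCTTTTC, which matches the template at positions 60–77.
The product is the template from position 27 through 77 (51 bp).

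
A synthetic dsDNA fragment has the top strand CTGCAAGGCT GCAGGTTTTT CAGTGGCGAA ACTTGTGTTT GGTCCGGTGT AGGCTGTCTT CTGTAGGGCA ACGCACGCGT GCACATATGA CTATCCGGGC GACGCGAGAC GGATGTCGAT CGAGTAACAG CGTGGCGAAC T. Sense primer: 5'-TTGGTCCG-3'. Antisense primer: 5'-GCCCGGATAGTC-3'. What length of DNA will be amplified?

Forward primer TTGGTCCG is found on the top strand at positions 39–46.
Reverse complement of the reverse primer: GACTATCCGGGC. This occurs on the top strand at positions 89–100.
Amplicon spans positions 39–100: 62 bp.

62 bp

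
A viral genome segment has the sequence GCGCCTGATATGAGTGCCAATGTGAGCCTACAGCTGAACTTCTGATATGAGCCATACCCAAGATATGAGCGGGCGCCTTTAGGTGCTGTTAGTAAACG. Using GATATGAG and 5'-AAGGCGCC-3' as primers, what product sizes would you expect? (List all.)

The forward primer GATATGAG matches the top strand at positions 7–14, 44–51, 62–69.
The reverse primer's reverse complement is GGCGCCTT, matching at positions 72–79.
Each forward site pairs with the reverse site to give a product ending at position 79: sizes 73, 36, 18 bp.

73 bp, 36 bp, 18 bp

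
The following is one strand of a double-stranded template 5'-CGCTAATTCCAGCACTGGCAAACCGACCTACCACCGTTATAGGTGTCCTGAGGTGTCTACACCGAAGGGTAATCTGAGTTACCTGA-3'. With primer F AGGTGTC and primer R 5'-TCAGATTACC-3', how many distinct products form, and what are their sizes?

Two products: 37 bp, 27 bp

The forward primer AGGTGTC matches the top strand at positions 41–47, 51–57.
The reverse primer's reverse complement is GGTAATCTGA, matching at positions 68–77.
Each forward site pairs with the reverse site to give a product ending at position 77: sizes 37, 27 bp.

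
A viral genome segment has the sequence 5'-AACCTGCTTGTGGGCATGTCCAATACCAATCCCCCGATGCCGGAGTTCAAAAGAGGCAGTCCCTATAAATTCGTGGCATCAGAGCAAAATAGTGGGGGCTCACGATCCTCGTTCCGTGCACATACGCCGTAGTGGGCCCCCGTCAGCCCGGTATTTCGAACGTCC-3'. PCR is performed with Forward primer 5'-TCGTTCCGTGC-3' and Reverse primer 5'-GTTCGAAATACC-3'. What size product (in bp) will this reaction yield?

Forward primer TCGTTCCGTGC is found on the top strand at positions 109–119.
Reverse complement of the reverse primer: GGTATTTCGAAC. This occurs on the top strand at positions 150–161.
Product length = (reverse-primer end) − (forward-primer start) + 1 = 161 − 109 + 1 = 53 bp.

53 bp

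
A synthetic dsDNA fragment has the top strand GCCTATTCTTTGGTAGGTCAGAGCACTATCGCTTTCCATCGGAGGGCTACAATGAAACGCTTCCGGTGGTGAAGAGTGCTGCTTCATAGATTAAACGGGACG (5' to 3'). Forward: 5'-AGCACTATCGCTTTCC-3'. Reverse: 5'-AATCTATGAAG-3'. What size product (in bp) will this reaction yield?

Scanning the template, AGCACTATCGCTTTCC occurs at positions 22–37; this primer anneals to the bottom strand there with its 3' end pointing downstream.
Taking the reverse complement of AATCTATGAAG gives CTTCATAGATT, found at positions 82–92 on the template; the primer anneals here to the top strand with its 3' end pointing upstream.
The product runs from position 22 to position 92, so its length is 92 − 22 + 1 = 71 bp.

71 bp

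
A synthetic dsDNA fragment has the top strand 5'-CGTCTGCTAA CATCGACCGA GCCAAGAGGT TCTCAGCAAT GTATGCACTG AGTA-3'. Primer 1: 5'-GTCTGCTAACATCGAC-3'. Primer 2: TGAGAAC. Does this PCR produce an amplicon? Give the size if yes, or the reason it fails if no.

Yes — a 34 bp product.

Primer 1 (GTCTGCTAACATCGAC) matches the top strand at positions 2–17; it acts as a forward primer.
Primer 2's reverse complement is GTTCTCA, matching the top strand at positions 29–35; it acts as a reverse primer.
The 3' ends face each other across positions 2–35, giving a 34 bp product.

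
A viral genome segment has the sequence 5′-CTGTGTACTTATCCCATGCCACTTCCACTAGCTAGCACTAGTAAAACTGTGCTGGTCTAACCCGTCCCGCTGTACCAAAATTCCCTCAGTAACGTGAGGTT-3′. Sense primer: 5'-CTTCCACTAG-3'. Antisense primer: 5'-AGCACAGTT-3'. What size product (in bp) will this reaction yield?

32 bp

Forward primer CTTCCACTAG is found on the top strand at positions 22–31.
The reverse primer's reverse complement is AACTGTGCT, which matches the template at positions 45–53.
The product runs from position 22 to position 53, so its length is 53 − 22 + 1 = 32 bp.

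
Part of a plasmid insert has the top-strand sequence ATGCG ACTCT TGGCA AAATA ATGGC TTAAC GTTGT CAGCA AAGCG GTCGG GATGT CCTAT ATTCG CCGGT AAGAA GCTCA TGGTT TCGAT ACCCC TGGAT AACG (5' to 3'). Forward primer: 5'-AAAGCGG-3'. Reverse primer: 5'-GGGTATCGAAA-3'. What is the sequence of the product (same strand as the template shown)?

5'-AAAGCGGTCGGGATGTCCTATATTCGCCGGTAAGAAGCTCATGGTTTCGATACCC-3'

Forward primer AAAGCGG is found on the top strand at positions 40–46.
Reverse complement of the reverse primer: TTTCGATACCC. This occurs on the top strand at positions 84–94.
The product is the template from position 40 through 94 (55 bp).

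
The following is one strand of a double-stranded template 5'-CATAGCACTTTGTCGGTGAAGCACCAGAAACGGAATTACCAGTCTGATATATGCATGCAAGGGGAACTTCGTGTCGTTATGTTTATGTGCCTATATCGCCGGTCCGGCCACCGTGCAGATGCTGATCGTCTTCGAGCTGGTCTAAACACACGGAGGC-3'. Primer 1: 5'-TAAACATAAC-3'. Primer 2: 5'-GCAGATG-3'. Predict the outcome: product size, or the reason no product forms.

No product — the primers' 3' ends point away from each other.

Primer 1 (TAAACATAAC) has reverse complement GTTATGTTTA, which matches the top strand at positions 76–85; primer 1 anneals to the top strand there with its 3' end pointing upstream toward position 76.
Primer 2 (GCAGATG) matches the top strand directly at positions 115–121; it anneals to the bottom strand with its 3' end pointing downstream toward position 121.
The 3' ends diverge (primer 1 extends toward position 1, primer 2 toward position 157), so the primers never converge on a shared product.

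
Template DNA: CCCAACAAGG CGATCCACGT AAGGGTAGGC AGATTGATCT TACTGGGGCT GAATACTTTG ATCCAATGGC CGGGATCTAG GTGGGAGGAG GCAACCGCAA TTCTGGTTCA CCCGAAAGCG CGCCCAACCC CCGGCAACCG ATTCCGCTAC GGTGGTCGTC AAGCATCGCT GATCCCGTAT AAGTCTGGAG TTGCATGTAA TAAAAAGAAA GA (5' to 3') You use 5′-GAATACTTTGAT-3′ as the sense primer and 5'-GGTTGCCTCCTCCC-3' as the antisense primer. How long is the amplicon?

Scanning the template, GAATACTTTGAT occurs at positions 51–62; this primer anneals to the bottom strand there with its 3' end pointing downstream.
Taking the reverse complement of GGTTGCCTCCTCCC gives GGGAGGAGGCAACC, found at positions 83–96 on the template; the primer anneals here to the top strand with its 3' end pointing upstream.
Product length = (reverse-primer end) − (forward-primer start) + 1 = 96 − 51 + 1 = 46 bp.

46 bp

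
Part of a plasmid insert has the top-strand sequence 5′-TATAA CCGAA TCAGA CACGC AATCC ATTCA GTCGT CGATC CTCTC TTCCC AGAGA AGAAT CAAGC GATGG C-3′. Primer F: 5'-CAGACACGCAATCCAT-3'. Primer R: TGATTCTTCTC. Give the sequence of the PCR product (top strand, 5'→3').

The forward primer matches the template at positions 12–27.
Taking the reverse complement of TGATTCTTCTC gives GAGAAGAATCA, found at positions 52–62 on the template; the primer anneals here to the top strand with its 3' end pointing upstream.
The product is the template from position 12 through 62 (51 bp).

5'-CAGACACGCAATCCATTCAGTCGTCGATCCTCTCTTCCCAGAGAAGAATCA-3'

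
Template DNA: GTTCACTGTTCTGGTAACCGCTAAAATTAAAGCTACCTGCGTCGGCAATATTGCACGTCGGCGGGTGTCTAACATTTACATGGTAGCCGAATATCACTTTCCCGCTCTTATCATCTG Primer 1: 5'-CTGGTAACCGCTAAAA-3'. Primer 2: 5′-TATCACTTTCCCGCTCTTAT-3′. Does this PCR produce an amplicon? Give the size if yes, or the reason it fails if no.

No product — both primers anneal to the same strand and extend in the same direction.

Primer 1 (CTGGTAACCGCTAAAA) matches the top strand at positions 11–26 (3' end points downstream).
Primer 2 (TATCACTTTCCCGCTCTTAT) also matches the top strand directly, at positions 92–111 — its reverse complement ATAAGAGCGGGAAAGTGATA is not present.
Both primers anneal to the bottom strand with 3' ends pointing the same way, so neither can prime synthesis back toward the other.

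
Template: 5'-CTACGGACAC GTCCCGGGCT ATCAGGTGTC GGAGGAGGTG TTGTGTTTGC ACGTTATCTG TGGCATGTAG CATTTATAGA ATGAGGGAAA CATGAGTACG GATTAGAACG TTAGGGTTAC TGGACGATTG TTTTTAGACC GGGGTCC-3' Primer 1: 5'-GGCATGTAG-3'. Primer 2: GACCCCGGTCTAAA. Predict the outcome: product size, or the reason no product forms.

Yes — an 85 bp product.

Primer 1 (GGCATGTAG) matches the top strand at positions 62–70; it acts as a forward primer.
Primer 2's reverse complement is TTTAGACCGGGGTC, matching the top strand at positions 133–146; it acts as a reverse primer.
The 3' ends face each other across positions 62–146, giving an 85 bp product.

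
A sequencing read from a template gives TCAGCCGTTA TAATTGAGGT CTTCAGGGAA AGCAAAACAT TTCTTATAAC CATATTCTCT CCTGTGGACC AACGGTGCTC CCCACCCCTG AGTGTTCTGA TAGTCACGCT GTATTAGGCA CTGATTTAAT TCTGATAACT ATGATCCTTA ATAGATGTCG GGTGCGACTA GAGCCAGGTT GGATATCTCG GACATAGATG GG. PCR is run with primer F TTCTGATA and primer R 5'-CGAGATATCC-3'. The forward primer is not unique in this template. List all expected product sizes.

96 bp, 61 bp

The forward primer TTCTGATA matches the top strand at positions 95–102, 130–137.
The reverse primer's reverse complement is GGATATCTCG, matching at positions 181–190.
Each forward site pairs with the reverse site to give a product ending at position 190: sizes 96, 61 bp.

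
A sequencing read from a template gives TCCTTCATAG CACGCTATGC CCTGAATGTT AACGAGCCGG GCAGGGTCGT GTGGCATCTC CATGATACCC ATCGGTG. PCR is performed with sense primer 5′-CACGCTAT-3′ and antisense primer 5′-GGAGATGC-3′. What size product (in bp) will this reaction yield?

Forward primer CACGCTAT is found on the top strand at positions 11–18.
Taking the reverse complement of GGAGATGC gives GCATCTCC, found at positions 54–61 on the template; the primer anneals here to the top strand with its 3' end pointing upstream.
Product length = (reverse-primer end) − (forward-primer start) + 1 = 61 − 11 + 1 = 51 bp.

51 bp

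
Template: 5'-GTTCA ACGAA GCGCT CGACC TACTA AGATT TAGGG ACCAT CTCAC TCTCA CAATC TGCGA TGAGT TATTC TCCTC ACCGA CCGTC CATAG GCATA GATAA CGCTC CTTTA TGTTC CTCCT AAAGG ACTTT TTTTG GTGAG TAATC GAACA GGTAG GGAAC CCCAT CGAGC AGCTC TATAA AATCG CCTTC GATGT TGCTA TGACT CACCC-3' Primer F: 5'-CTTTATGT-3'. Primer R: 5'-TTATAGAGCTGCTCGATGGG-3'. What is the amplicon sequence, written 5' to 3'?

Scanning the template, CTTTATGT occurs at positions 106–113; this primer anneals to the bottom strand there with its 3' end pointing downstream.
Taking the reverse complement of TTATAGAGCTGCTCGATGGG gives CCCATCGAGCAGCTCTATAA, found at positions 161–180 on the template; the primer anneals here to the top strand with its 3' end pointing upstream.
The product is the template from position 106 through 180 (75 bp).

5'-CTTTATGTTCCTCCTAAAGGACTTTTTTTGGTGAGTAATCGAACAGGTAGGGAACCCCATCGAGCAGCTCTATAA-3'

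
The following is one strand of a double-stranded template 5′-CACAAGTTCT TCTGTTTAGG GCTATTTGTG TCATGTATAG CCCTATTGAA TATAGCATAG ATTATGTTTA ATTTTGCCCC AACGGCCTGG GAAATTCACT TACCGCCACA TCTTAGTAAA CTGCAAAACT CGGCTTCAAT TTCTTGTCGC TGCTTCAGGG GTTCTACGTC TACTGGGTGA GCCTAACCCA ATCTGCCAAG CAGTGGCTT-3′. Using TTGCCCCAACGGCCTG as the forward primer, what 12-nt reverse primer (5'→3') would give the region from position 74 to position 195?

5'-CAGATTGGGTTA-3'

The product's 3' end on the top strand is position 195.
The reverse primer anneals to the top strand over positions 184–195, i.e. to TAACCCAATCTG.
Its sequence written 5'→3' is the reverse complement: CAGATTGGGTTA.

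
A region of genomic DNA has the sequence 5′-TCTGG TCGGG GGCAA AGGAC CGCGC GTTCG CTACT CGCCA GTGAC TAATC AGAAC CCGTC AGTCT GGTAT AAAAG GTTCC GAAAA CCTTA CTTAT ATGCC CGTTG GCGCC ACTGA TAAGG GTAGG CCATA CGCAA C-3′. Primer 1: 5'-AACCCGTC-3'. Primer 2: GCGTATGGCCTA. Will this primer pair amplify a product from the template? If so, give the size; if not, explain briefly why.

Primer 1 (AACCCGTC) matches the top strand at positions 53–60; it acts as a forward primer.
Primer 2's reverse complement is TAGGCCATACGC, matching the top strand at positions 122–133; it acts as a reverse primer.
The 3' ends face each other across positions 53–133, giving an 81 bp product.

Yes — an 81 bp product.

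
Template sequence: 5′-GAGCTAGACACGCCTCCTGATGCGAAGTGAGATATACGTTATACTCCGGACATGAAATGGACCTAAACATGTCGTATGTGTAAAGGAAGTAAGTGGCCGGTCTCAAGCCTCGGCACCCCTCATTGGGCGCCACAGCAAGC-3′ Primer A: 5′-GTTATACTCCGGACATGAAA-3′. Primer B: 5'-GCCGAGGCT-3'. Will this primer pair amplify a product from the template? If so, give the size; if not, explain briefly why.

Yes — a 77 bp product.

Primer A (GTTATACTCCGGACATGAAA) matches the top strand at positions 38–57; it acts as a forward primer.
Primer B's reverse complement is AGCCTCGGC, matching the top strand at positions 106–114; it acts as a reverse primer.
The 3' ends face each other across positions 38–114, giving a 77 bp product.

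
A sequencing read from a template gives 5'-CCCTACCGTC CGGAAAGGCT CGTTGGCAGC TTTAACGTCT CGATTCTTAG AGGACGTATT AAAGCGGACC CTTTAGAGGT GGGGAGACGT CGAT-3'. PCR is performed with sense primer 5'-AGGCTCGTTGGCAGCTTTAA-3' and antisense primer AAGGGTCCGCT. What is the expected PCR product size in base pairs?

58 bp

Forward primer AGGCTCGTTGGCAGCTTTAA is found on the top strand at positions 16–35.
Reverse complement of the reverse primer: AGCGGACCCTT. This occurs on the top strand at positions 63–73.
Product length = (reverse-primer end) − (forward-primer start) + 1 = 73 − 16 + 1 = 58 bp.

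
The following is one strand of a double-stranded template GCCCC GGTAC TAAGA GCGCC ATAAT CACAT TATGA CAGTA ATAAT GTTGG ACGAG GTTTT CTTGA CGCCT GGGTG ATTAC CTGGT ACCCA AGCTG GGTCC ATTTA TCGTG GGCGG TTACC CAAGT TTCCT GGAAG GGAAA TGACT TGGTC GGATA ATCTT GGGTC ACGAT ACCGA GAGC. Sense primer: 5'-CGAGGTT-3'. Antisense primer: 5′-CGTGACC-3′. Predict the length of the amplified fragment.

The forward primer matches the template at positions 52–58.
Taking the reverse complement of CGTGACC gives GGTCACG, found at positions 162–168 on the template; the primer anneals here to the top strand with its 3' end pointing upstream.
Product length = (reverse-primer end) − (forward-primer start) + 1 = 168 − 52 + 1 = 117 bp.

117 bp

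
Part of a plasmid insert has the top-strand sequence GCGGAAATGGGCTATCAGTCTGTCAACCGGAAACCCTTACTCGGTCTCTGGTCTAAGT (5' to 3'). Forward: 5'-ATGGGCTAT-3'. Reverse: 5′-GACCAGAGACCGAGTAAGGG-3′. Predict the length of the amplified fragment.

47 bp

The forward primer matches the template at positions 7–15.
The reverse primer's reverse complement is CCCTTACTCGGTCTCTGGTC, which matches the template at positions 34–53.
The product runs from position 7 to position 53, so its length is 53 − 7 + 1 = 47 bp.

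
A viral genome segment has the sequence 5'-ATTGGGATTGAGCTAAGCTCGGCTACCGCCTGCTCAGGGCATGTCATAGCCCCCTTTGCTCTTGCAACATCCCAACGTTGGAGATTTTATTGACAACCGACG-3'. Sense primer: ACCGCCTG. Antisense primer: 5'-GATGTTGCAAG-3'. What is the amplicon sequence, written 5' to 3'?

5'-ACCGCCTGCTCAGGGCATGTCATAGCCCCCTTTGCTCTTGCAACATC-3'

Scanning the template, ACCGCCTG occurs at positions 25–32; this primer anneals to the bottom strand there with its 3' end pointing downstream.
Reverse complement of the reverse primer: CTTGCAACATC. This occurs on the top strand at positions 61–71.
The product is the template from position 25 through 71 (47 bp).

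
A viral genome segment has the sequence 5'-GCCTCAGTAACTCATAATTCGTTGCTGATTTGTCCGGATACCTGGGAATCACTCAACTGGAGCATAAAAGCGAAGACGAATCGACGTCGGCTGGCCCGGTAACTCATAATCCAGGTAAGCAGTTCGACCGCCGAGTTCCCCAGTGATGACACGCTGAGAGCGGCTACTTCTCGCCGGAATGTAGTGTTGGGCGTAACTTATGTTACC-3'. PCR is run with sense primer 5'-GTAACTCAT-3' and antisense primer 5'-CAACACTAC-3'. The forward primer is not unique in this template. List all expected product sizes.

The forward primer GTAACTCAT matches the top strand at positions 7–15, 99–107.
The reverse primer's reverse complement is GTAGTGTTG, matching at positions 181–189.
Each forward site pairs with the reverse site to give a product ending at position 189: sizes 183, 91 bp.

183 bp, 91 bp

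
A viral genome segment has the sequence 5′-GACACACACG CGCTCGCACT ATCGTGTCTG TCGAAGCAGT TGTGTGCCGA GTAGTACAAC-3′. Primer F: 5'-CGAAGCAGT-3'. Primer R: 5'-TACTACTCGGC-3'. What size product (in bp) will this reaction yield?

Scanning the template, CGAAGCAGT occurs at positions 32–40; this primer anneals to the bottom strand there with its 3' end pointing downstream.
The reverse primer's reverse complement is GCCGAGTAGTA, which matches the template at positions 46–56.
The product runs from position 32 to position 56, so its length is 56 − 32 + 1 = 25 bp.

25 bp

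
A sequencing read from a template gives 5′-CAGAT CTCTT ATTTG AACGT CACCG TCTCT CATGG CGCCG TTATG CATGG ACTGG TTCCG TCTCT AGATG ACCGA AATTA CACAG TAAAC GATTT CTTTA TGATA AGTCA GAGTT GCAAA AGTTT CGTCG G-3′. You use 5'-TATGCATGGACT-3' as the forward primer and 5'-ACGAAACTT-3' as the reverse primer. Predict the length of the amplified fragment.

87 bp

The forward primer matches the template at positions 42–53.
Taking the reverse complement of ACGAAACTT gives AAGTTTCGT, found at positions 120–128 on the template; the primer anneals here to the top strand with its 3' end pointing upstream.
Amplicon spans positions 42–128: 87 bp.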